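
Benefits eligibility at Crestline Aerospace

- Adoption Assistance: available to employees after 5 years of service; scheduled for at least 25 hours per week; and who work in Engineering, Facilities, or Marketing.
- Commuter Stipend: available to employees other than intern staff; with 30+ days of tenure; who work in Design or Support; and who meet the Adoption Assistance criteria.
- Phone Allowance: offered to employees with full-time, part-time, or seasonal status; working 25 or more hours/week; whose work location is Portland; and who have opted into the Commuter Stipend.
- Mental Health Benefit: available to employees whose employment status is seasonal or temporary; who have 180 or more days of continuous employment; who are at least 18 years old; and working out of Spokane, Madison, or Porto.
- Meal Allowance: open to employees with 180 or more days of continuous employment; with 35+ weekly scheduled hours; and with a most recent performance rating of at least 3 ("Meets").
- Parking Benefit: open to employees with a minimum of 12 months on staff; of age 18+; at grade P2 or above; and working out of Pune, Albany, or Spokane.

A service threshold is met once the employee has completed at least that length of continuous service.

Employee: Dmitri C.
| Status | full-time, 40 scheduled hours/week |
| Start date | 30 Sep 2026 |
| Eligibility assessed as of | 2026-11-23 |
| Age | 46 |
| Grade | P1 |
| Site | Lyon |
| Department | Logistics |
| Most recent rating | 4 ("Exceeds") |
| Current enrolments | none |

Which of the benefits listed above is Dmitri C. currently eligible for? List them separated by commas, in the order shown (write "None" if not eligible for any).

None

Service from 30 Sep 2026 to 2026-11-23: 54 days.
Adoption Assistance — service 54 days < 5 years (≈1825 days) ✗ → not eligible.
Commuter Stipend — status full-time ✓ (not excluded); service 54 days ≥ 30 days ✓; dept Logistics ✗ → not eligible.
Phone Allowance — status full-time ✓; 40 hrs/wk ≥ 25 ✓; site Lyon ✗ (not Portland) → not eligible.
Mental Health Benefit — status full-time ✗ (requires seasonal or temporary) → not eligible.
Meal Allowance — service 54 days < 180 days ✗ → not eligible.
Parking Benefit — service 54 days < 12 months (≈360 days) ✗ → not eligible.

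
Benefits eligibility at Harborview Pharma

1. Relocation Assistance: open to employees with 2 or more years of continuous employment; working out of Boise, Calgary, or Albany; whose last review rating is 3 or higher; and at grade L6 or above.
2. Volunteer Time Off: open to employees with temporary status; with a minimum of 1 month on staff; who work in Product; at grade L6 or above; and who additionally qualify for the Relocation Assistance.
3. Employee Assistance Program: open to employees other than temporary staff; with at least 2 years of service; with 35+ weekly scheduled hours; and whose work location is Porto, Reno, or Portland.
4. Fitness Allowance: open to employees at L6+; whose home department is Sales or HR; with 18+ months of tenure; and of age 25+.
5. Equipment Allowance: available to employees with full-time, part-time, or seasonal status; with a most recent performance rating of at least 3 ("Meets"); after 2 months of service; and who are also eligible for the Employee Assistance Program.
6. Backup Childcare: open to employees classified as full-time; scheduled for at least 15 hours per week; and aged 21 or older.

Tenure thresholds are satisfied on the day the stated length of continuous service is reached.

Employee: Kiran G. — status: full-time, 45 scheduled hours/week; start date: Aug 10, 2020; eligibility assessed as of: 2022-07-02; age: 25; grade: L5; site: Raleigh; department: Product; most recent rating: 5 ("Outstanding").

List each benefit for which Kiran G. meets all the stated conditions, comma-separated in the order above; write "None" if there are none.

Service from Aug 10, 2020 to 2022-07-02: 691 days.
Relocation Assistance — service 691 days < 2 years (≈730 days) ✗ → not eligible.
Volunteer Time Off — status full-time ✗ (requires temporary) → not eligible.
Employee Assistance Program — status full-time ✓ (not excluded); service 691 days < 2 years (≈730 days) ✗ → not eligible.
Fitness Allowance — grade L5 < L6 ✗ → not eligible.
Equipment Allowance — status full-time ✓; rating 5 ≥ 3 ✓; service 691 days ≥ 2 months (≈60 days) ✓; not eligible for Employee Assistance Program ✗ → not eligible.
Backup Childcare — status full-time ✓; 45 hrs/wk ≥ 15 ✓; age 25 ≥ 21 ✓ → eligible.

Backup Childcare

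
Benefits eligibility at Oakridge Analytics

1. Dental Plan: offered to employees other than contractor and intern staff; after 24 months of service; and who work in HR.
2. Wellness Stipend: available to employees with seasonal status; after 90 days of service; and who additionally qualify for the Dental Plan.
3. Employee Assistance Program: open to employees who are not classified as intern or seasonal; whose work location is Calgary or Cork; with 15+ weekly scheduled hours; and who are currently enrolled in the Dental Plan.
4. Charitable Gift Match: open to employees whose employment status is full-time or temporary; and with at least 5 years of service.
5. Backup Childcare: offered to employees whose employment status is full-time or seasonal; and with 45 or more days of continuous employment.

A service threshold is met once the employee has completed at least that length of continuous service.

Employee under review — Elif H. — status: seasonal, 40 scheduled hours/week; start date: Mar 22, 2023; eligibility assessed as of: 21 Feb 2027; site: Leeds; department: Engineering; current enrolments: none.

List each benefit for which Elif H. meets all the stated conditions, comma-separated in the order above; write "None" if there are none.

Backup Childcare

Service from Mar 22, 2023 to 21 Feb 2027: 1432 days.
Dental Plan — status seasonal ✓ (not excluded); service 1432 days ≥ 24 months (≈720 days) ✓; dept Engineering ✗ → not eligible.
Wellness Stipend — status seasonal ✓; service 1432 days ≥ 90 days ✓; not eligible for Dental Plan ✗ → not eligible.
Employee Assistance Program — status seasonal ✗ (excluded) → not eligible.
Charitable Gift Match — status seasonal ✗ (requires full-time or temporary) → not eligible.
Backup Childcare — status seasonal ✓; service 1432 days ≥ 45 days ✓ → eligible.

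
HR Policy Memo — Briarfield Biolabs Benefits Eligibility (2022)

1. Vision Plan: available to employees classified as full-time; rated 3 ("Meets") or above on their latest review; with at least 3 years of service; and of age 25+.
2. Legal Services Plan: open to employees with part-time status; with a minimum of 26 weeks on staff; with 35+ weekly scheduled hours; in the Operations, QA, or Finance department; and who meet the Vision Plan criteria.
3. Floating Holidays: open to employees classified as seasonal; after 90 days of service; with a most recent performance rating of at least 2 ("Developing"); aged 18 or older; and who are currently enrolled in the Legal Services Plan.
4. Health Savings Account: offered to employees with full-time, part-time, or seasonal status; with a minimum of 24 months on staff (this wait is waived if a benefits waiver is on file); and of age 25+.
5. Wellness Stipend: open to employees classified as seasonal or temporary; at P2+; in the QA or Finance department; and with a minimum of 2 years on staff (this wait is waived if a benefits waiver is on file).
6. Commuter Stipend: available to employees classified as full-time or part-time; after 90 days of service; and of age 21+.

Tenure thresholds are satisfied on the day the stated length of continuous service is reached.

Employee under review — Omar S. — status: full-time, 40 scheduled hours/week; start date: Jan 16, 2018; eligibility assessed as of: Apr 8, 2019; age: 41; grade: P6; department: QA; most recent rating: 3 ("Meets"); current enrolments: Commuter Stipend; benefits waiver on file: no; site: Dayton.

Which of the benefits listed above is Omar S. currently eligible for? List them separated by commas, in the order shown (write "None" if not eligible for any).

Service from Jan 16, 2018 to Apr 8, 2019: 447 days.
Vision Plan — status full-time ✓; rating 3 ≥ 3 ✓; service 447 days < 3 years (≈1095 days) ✗ → not eligible.
Legal Services Plan — status full-time ✗ (requires part-time) → not eligible.
Floating Holidays — status full-time ✗ (requires seasonal) → not eligible.
Health Savings Account — status full-time ✓; no waiver, service 447 days < 24 months (≈720 days) ✗ → not eligible.
Wellness Stipend — status full-time ✗ (requires seasonal or temporary) → not eligible.
Commuter Stipend — status full-time ✓; service 447 days ≥ 90 days ✓; age 41 ≥ 21 ✓ → eligible.

Commuter Stipend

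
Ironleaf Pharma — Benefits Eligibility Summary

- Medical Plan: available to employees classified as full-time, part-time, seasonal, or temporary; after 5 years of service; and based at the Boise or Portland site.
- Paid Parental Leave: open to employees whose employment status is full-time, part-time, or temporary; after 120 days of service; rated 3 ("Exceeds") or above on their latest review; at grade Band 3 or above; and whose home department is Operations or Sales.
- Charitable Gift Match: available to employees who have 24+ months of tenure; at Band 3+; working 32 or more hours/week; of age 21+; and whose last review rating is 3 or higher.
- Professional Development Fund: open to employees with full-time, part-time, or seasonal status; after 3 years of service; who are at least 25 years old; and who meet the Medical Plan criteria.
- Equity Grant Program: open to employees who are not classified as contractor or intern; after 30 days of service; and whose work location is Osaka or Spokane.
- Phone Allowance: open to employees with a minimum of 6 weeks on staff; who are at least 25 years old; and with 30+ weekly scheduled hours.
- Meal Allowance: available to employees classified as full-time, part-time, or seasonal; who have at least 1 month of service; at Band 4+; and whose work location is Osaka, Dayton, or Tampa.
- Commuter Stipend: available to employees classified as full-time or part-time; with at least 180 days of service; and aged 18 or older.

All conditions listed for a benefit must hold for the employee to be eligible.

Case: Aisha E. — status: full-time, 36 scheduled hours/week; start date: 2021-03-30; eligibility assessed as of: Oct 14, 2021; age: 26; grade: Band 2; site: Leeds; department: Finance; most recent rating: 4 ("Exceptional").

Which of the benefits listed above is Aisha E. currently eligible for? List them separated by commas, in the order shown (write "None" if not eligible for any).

Phone Allowance, Commuter Stipend

Service from 2021-03-30 to Oct 14, 2021: 198 days.
Medical Plan — status full-time ✓; service 198 days < 5 years (≈1825 days) ✗ → not eligible.
Paid Parental Leave — status full-time ✓; service 198 days ≥ 120 days ✓; rating 4 ≥ 3 ✓; grade Band 2 < Band 3 ✗ → not eligible.
Charitable Gift Match — service 198 days < 24 months (≈720 days) ✗ → not eligible.
Professional Development Fund — status full-time ✓; service 198 days < 3 years (≈1095 days) ✗ → not eligible.
Equity Grant Program — status full-time ✓ (not excluded); service 198 days ≥ 30 days ✓; site Leeds ✗ (not Osaka or Spokane) → not eligible.
Phone Allowance — service 198 days ≥ 6 weeks (≈42 days) ✓; age 26 ≥ 25 ✓; 36 hrs/wk ≥ 30 ✓ → eligible.
Meal Allowance — status full-time ✓; service 198 days ≥ 1 month (≈30 days) ✓; grade Band 2 < Band 4 ✗ → not eligible.
Commuter Stipend — status full-time ✓; service 198 days ≥ 180 days ✓; age 26 ≥ 18 ✓ → eligible.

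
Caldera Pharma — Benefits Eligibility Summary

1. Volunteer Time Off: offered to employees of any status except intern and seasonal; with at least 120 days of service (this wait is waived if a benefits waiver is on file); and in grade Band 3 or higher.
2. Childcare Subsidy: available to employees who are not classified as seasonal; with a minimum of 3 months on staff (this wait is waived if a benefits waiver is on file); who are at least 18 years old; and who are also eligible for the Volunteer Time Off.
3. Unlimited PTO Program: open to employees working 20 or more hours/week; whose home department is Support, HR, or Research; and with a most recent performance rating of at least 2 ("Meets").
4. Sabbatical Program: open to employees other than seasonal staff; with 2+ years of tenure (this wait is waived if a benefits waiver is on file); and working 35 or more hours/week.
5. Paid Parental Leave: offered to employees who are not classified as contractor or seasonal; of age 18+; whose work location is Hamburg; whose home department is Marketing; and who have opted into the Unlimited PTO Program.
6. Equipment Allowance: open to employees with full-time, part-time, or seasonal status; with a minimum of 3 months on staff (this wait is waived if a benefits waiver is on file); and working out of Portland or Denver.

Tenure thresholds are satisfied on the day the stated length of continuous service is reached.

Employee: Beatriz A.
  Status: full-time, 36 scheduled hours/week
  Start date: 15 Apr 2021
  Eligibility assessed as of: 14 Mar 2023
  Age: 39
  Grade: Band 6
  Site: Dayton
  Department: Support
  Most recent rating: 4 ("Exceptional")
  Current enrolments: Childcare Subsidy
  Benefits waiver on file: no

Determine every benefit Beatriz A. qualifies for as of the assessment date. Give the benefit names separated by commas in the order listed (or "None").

Volunteer Time Off, Childcare Subsidy, Unlimited PTO Program

Service from 15 Apr 2021 to 14 Mar 2023: 698 days.
Volunteer Time Off — status full-time ✓ (not excluded); no waiver, service 698 days ≥ 120 days ✓; grade Band 6 ≥ Band 3 ✓ → eligible.
Childcare Subsidy — status full-time ✓ (not excluded); no waiver, service 698 days ≥ 3 months (≈90 days) ✓; age 39 ≥ 18 ✓; eligible for Volunteer Time Off ✓ → eligible.
Unlimited PTO Program — 36 hrs/wk ≥ 20 ✓; dept Support ✓; rating 4 ≥ 2 ✓ → eligible.
Sabbatical Program — status full-time ✓ (not excluded); no waiver, service 698 days < 2 years (≈730 days) ✗ → not eligible.
Paid Parental Leave — status full-time ✓ (not excluded); age 39 ≥ 18 ✓; site Dayton ✗ (not Hamburg) → not eligible.
Equipment Allowance — status full-time ✓; no waiver, service 698 days ≥ 3 months (≈90 days) ✓; site Dayton ✗ (not Portland or Denver) → not eligible.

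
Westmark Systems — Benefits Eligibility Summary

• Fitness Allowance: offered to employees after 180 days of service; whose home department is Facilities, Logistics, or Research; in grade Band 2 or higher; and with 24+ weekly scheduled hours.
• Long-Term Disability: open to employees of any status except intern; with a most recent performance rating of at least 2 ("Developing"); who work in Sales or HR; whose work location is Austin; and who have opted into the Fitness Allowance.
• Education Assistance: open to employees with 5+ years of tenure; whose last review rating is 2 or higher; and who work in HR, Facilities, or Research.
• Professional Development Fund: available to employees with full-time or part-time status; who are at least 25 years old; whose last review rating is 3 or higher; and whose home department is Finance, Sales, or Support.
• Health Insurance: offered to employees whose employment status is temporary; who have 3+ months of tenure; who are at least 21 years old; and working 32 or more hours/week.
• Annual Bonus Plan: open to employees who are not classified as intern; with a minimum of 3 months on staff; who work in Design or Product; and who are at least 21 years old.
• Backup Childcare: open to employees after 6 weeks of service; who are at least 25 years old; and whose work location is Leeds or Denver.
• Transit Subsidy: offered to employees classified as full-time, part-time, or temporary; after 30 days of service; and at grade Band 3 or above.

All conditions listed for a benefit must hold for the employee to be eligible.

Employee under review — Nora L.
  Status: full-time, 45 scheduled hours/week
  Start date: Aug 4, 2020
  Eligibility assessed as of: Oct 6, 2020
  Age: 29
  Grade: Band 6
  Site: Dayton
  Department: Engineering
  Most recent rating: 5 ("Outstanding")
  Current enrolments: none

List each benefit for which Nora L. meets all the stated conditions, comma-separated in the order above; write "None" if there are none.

Service from Aug 4, 2020 to Oct 6, 2020: 63 days.
Fitness Allowance — service 63 days < 180 days ✗ → not eligible.
Long-Term Disability — status full-time ✓ (not excluded); rating 5 ≥ 2 ✓; dept Engineering ✗ → not eligible.
Education Assistance — service 63 days < 5 years (≈1825 days) ✗ → not eligible.
Professional Development Fund — status full-time ✓; age 29 ≥ 25 ✓; rating 5 ≥ 3 ✓; dept Engineering ✗ → not eligible.
Health Insurance — status full-time ✗ (requires temporary) → not eligible.
Annual Bonus Plan — status full-time ✓ (not excluded); service 63 days < 3 months (≈90 days) ✗ → not eligible.
Backup Childcare — service 63 days ≥ 6 weeks (≈42 days) ✓; age 29 ≥ 25 ✓; site Dayton ✗ (not Leeds or Denver) → not eligible.
Transit Subsidy — status full-time ✓; service 63 days ≥ 30 days ✓; grade Band 6 ≥ Band 3 ✓ → eligible.

Transit Subsidy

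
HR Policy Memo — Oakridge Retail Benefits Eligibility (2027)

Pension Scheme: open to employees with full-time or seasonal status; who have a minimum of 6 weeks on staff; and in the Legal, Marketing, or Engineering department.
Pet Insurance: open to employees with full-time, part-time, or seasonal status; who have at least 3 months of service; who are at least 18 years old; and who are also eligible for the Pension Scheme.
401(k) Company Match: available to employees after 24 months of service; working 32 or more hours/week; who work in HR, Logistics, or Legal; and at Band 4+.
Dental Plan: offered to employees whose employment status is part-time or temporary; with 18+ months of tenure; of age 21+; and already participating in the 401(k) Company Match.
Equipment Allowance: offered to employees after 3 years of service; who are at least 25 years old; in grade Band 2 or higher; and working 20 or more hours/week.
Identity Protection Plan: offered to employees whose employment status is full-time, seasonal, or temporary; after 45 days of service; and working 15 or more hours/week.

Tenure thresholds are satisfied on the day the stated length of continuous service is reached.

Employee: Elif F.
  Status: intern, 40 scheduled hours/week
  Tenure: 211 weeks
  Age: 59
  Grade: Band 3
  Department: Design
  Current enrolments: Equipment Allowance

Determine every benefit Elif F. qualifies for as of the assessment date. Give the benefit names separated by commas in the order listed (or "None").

Pension Scheme — status intern ✗ (requires full-time or seasonal) → not eligible.
Pet Insurance — status intern ✗ (requires full-time, part-time, or seasonal) → not eligible.
401(k) Company Match — service 211 weeks ≥ 24 months (≈720 days) ✓; 40 hrs/wk ≥ 32 ✓; dept Design ✗ → not eligible.
Dental Plan — status intern ✗ (requires part-time or temporary) → not eligible.
Equipment Allowance — service 211 weeks ≥ 3 years (≈1095 days) ✓; age 59 ≥ 25 ✓; grade Band 3 ≥ Band 2 ✓; 40 hrs/wk ≥ 20 ✓ → eligible.
Identity Protection Plan — status intern ✗ (requires full-time, seasonal, or temporary) → not eligible.

Equipment Allowance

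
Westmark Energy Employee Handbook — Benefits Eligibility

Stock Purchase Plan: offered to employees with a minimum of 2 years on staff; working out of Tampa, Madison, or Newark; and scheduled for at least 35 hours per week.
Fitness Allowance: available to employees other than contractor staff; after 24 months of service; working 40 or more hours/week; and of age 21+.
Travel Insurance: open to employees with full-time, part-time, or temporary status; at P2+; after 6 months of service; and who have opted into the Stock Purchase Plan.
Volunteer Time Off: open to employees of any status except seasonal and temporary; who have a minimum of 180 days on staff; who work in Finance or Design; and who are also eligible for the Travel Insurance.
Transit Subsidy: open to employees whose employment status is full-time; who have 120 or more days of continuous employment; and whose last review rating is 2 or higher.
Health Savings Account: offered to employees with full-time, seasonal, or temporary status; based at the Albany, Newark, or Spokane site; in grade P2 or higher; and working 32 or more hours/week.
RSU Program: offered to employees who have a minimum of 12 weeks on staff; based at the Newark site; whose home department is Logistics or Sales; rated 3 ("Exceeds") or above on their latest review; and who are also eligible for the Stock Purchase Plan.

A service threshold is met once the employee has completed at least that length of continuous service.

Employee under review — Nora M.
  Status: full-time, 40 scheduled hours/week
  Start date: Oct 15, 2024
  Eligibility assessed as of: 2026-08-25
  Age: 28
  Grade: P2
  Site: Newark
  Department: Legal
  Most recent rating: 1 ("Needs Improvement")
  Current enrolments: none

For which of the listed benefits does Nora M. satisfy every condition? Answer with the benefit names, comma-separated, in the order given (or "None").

Service from Oct 15, 2024 to 2026-08-25: 679 days.
Stock Purchase Plan — service 679 days < 2 years (≈730 days) ✗ → not eligible.
Fitness Allowance — status full-time ✓ (not excluded); service 679 days < 24 months (≈720 days) ✗ → not eligible.
Travel Insurance — status full-time ✓; grade P2 ≥ P2 ✓; service 679 days ≥ 6 months (≈180 days) ✓; not enrolled in Stock Purchase Plan ✗ → not eligible.
Volunteer Time Off — status full-time ✓ (not excluded); service 679 days ≥ 180 days ✓; dept Legal ✗ → not eligible.
Transit Subsidy — status full-time ✓; service 679 days ≥ 120 days ✓; rating 1 < 2 ✗ → not eligible.
Health Savings Account — status full-time ✓; site Newark ✓; grade P2 ≥ P2 ✓; 40 hrs/wk ≥ 32 ✓ → eligible.
RSU Program — service 679 days ≥ 12 weeks (≈84 days) ✓; site Newark ✓; dept Legal ✗ → not eligible.

Health Savings Account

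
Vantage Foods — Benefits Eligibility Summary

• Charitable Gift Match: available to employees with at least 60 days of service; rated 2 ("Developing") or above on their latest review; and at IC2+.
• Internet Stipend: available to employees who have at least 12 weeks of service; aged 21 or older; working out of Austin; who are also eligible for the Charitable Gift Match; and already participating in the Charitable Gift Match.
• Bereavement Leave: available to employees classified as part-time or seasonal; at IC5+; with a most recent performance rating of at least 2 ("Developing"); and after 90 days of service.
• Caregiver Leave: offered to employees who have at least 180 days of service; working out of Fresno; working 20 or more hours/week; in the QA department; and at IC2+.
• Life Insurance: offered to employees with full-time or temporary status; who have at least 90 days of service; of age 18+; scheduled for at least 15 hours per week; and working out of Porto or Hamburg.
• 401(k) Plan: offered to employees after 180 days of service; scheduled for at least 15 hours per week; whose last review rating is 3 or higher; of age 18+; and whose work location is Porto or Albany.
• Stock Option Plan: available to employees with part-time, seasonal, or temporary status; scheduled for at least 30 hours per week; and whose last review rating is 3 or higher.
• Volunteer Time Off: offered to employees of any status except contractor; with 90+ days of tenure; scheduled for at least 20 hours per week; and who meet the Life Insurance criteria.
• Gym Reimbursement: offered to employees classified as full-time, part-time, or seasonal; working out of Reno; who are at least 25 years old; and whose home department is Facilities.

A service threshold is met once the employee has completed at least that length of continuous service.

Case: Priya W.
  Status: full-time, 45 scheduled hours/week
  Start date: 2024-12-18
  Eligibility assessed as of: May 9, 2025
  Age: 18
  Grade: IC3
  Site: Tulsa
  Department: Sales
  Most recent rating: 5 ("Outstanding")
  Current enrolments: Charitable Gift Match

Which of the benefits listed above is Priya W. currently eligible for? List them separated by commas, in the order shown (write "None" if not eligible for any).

Service from 2024-12-18 to May 9, 2025: 142 days.
Charitable Gift Match — service 142 days ≥ 60 days ✓; rating 5 ≥ 2 ✓; grade IC3 ≥ IC2 ✓ → eligible.
Internet Stipend — service 142 days ≥ 12 weeks (≈84 days) ✓; age 18 < 21 ✗ → not eligible.
Bereavement Leave — status full-time ✗ (requires part-time or seasonal) → not eligible.
Caregiver Leave — service 142 days < 180 days ✗ → not eligible.
Life Insurance — status full-time ✓; service 142 days ≥ 90 days ✓; age 18 ≥ 18 ✓; 45 hrs/wk ≥ 15 ✓; site Tulsa ✗ (not Porto or Hamburg) → not eligible.
401(k) Plan — service 142 days < 180 days ✗ → not eligible.
Stock Option Plan — status full-time ✗ (requires part-time, seasonal, or temporary) → not eligible.
Volunteer Time Off — status full-time ✓ (not excluded); service 142 days ≥ 90 days ✓; 45 hrs/wk ≥ 20 ✓; not eligible for Life Insurance ✗ → not eligible.
Gym Reimbursement — status full-time ✓; site Tulsa ✗ (not Reno) → not eligible.

Charitable Gift Match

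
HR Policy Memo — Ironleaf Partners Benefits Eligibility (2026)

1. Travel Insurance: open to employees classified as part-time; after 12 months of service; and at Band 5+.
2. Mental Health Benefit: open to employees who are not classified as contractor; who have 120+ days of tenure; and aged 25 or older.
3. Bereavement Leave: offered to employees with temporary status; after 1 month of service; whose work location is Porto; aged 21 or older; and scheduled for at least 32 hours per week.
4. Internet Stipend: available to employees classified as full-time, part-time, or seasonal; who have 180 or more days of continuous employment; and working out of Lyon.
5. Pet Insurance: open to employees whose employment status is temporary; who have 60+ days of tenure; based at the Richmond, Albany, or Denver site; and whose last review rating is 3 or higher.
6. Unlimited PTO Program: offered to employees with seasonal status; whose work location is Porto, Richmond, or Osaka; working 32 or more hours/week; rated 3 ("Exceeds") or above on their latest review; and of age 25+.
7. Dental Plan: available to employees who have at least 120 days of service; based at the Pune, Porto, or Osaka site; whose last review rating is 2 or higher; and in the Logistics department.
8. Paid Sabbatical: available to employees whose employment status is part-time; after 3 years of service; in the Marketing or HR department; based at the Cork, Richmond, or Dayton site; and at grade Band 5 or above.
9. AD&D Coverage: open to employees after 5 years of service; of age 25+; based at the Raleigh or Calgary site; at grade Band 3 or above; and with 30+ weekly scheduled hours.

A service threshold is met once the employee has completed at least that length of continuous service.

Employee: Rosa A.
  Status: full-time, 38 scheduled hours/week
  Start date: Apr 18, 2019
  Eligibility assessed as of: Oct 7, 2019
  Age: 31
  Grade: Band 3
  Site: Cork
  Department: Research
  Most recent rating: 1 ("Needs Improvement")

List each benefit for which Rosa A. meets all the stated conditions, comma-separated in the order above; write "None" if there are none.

Service from Apr 18, 2019 to Oct 7, 2019: 172 days.
Travel Insurance — status full-time ✗ (requires part-time) → not eligible.
Mental Health Benefit — status full-time ✓ (not excluded); service 172 days ≥ 120 days ✓; age 31 ≥ 25 ✓ → eligible.
Bereavement Leave — status full-time ✗ (requires temporary) → not eligible.
Internet Stipend — status full-time ✓; service 172 days < 180 days ✗ → not eligible.
Pet Insurance — status full-time ✗ (requires temporary) → not eligible.
Unlimited PTO Program — status full-time ✗ (requires seasonal) → not eligible.
Dental Plan — service 172 days ≥ 120 days ✓; site Cork ✗ (not Pune, Porto, or Osaka) → not eligible.
Paid Sabbatical — status full-time ✗ (requires part-time) → not eligible.
AD&D Coverage — service 172 days < 5 years (≈1825 days) ✗ → not eligible.

Mental Health Benefit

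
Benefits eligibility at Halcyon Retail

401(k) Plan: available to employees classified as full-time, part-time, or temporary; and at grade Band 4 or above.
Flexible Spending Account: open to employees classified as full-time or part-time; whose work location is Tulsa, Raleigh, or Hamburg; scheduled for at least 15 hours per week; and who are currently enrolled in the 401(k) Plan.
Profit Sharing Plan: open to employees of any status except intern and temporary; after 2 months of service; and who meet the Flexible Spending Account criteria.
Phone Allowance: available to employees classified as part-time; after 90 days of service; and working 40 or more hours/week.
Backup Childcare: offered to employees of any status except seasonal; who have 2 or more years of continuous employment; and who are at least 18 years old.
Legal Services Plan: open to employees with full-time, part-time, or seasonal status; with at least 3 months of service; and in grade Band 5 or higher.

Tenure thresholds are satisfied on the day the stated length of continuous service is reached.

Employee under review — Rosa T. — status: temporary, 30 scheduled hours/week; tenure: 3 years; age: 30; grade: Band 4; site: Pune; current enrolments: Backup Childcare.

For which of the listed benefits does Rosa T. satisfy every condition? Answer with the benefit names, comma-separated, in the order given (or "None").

401(k) Plan, Backup Childcare

401(k) Plan — status temporary ✓; grade Band 4 ≥ Band 4 ✓ → eligible.
Flexible Spending Account — status temporary ✗ (requires full-time or part-time) → not eligible.
Profit Sharing Plan — status temporary ✗ (excluded) → not eligible.
Phone Allowance — status temporary ✗ (requires part-time) → not eligible.
Backup Childcare — status temporary ✓ (not excluded); service 3 years ≥ 2 years ✓; age 30 ≥ 18 ✓ → eligible.
Legal Services Plan — status temporary ✗ (requires full-time, part-time, or seasonal) → not eligible.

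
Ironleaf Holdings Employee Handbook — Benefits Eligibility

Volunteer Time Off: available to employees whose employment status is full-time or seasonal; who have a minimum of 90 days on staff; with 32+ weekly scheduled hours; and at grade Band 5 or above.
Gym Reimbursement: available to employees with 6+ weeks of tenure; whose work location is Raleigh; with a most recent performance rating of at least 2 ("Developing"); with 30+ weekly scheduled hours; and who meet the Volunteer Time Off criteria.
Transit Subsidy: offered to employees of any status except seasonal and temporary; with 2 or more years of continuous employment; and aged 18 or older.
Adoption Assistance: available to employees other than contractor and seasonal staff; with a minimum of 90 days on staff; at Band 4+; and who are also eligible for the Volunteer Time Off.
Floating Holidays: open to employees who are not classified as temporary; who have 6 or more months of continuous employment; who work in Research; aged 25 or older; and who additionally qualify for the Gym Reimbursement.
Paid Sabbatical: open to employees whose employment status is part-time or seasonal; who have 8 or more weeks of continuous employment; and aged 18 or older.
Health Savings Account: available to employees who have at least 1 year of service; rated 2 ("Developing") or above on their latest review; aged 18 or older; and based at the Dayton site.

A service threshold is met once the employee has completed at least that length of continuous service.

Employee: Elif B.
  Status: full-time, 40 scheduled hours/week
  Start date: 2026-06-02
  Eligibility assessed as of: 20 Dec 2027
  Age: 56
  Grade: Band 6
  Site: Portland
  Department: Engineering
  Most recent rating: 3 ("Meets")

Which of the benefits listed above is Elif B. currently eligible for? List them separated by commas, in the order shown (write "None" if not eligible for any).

Service from 2026-06-02 to 20 Dec 2027: 566 days.
Volunteer Time Off — status full-time ✓; service 566 days ≥ 90 days ✓; 40 hrs/wk ≥ 32 ✓; grade Band 6 ≥ Band 5 ✓ → eligible.
Gym Reimbursement — service 566 days ≥ 6 weeks (≈42 days) ✓; site Portland ✗ (not Raleigh) → not eligible.
Transit Subsidy — status full-time ✓ (not excluded); service 566 days < 2 years (≈730 days) ✗ → not eligible.
Adoption Assistance — status full-time ✓ (not excluded); service 566 days ≥ 90 days ✓; grade Band 6 ≥ Band 4 ✓; eligible for Volunteer Time Off ✓ → eligible.
Floating Holidays — status full-time ✓ (not excluded); service 566 days ≥ 6 months (≈180 days) ✓; dept Engineering ✗ → not eligible.
Paid Sabbatical — status full-time ✗ (requires part-time or seasonal) → not eligible.
Health Savings Account — service 566 days ≥ 1 year (≈365 days) ✓; rating 3 ≥ 2 ✓; age 56 ≥ 18 ✓; site Portland ✗ (not Dayton) → not eligible.

Volunteer Time Off, Adoption Assistance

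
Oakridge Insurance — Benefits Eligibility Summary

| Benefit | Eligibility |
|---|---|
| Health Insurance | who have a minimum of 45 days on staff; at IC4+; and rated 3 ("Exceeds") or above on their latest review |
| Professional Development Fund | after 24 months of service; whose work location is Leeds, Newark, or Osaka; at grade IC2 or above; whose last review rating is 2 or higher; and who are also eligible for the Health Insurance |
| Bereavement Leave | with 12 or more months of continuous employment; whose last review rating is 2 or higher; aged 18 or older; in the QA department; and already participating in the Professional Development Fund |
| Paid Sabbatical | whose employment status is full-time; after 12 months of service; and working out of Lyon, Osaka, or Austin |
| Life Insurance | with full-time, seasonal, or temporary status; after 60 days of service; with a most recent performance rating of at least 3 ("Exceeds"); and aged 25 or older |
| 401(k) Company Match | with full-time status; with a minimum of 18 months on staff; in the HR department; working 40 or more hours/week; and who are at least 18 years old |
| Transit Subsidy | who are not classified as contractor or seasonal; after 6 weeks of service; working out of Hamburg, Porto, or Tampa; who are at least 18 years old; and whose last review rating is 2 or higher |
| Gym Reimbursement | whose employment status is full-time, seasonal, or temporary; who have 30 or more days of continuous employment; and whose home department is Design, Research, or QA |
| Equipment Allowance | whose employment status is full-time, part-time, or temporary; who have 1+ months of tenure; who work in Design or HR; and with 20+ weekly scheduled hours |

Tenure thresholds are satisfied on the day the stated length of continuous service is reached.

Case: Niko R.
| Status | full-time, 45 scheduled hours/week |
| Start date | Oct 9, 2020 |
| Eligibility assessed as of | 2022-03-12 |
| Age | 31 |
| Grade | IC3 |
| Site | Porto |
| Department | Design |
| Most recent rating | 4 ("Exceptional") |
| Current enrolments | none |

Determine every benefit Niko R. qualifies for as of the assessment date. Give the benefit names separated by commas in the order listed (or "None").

Service from Oct 9, 2020 to 2022-03-12: 519 days.
Health Insurance — service 519 days ≥ 45 days ✓; grade IC3 < IC4 ✗ → not eligible.
Professional Development Fund — service 519 days < 24 months (≈720 days) ✗ → not eligible.
Bereavement Leave — service 519 days ≥ 12 months (≈360 days) ✓; rating 4 ≥ 2 ✓; age 31 ≥ 18 ✓; dept Design ✗ → not eligible.
Paid Sabbatical — status full-time ✓; service 519 days ≥ 12 months (≈360 days) ✓; site Porto ✗ (not Lyon, Osaka, or Austin) → not eligible.
Life Insurance — status full-time ✓; service 519 days ≥ 60 days ✓; rating 4 ≥ 3 ✓; age 31 ≥ 25 ✓ → eligible.
401(k) Company Match — status full-time ✓; service 519 days < 18 months (≈540 days) ✗ → not eligible.
Transit Subsidy — status full-time ✓ (not excluded); service 519 days ≥ 6 weeks (≈42 days) ✓; site Porto ✓; age 31 ≥ 18 ✓; rating 4 ≥ 2 ✓ → eligible.
Gym Reimbursement — status full-time ✓; service 519 days ≥ 30 days ✓; dept Design ✓ → eligible.
Equipment Allowance — status full-time ✓; service 519 days ≥ 1 month (≈30 days) ✓; dept Design ✓; 45 hrs/wk ≥ 20 ✓ → eligible.

Life Insurance, Transit Subsidy, Gym Reimbursement, Equipment Allowance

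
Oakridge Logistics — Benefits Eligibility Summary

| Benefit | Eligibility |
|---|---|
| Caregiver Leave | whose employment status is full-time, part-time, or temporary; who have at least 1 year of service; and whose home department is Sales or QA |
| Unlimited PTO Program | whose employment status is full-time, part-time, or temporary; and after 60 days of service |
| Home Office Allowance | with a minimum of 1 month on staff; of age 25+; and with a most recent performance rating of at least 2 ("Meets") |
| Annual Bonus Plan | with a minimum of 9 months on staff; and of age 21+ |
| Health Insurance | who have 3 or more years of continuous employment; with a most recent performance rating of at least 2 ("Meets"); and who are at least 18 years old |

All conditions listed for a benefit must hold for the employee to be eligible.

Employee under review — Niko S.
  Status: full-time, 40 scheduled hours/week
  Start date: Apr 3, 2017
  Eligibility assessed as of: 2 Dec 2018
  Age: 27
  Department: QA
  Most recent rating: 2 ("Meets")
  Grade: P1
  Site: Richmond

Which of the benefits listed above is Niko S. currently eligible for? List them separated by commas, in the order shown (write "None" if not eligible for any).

Service from Apr 3, 2017 to 2 Dec 2018: 608 days.
Caregiver Leave — status full-time ✓; service 608 days ≥ 1 year (≈365 days) ✓; dept QA ✓ → eligible.
Unlimited PTO Program — status full-time ✓; service 608 days ≥ 60 days ✓ → eligible.
Home Office Allowance — service 608 days ≥ 1 month (≈30 days) ✓; age 27 ≥ 25 ✓; rating 2 ≥ 2 ✓ → eligible.
Annual Bonus Plan — service 608 days ≥ 9 months (≈270 days) ✓; age 27 ≥ 21 ✓ → eligible.
Health Insurance — service 608 days < 3 years (≈1095 days) ✗ → not eligible.

Caregiver Leave, Unlimited PTO Program, Home Office Allowance, Annual Bonus Plan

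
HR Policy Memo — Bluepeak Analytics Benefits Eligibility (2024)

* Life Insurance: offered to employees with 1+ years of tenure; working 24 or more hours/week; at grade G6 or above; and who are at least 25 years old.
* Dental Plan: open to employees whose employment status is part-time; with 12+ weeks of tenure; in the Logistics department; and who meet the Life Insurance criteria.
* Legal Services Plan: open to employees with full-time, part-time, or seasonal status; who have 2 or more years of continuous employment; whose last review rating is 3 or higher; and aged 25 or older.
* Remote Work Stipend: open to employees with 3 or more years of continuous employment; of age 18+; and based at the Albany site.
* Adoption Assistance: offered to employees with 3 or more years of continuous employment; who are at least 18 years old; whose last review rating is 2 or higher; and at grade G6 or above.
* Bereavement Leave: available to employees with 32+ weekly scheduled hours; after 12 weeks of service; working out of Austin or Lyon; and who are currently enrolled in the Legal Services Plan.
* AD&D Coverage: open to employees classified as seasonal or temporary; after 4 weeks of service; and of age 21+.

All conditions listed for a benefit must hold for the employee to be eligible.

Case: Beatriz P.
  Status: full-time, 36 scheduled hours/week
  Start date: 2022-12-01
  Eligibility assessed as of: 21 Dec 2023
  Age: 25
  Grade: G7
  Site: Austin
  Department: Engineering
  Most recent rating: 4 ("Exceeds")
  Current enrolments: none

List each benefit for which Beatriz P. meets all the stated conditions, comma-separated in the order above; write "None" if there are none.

Life Insurance

Service from 2022-12-01 to 21 Dec 2023: 385 days.
Life Insurance — service 385 days ≥ 1 year (≈365 days) ✓; 36 hrs/wk ≥ 24 ✓; grade G7 ≥ G6 ✓; age 25 ≥ 25 ✓ → eligible.
Dental Plan — status full-time ✗ (requires part-time) → not eligible.
Legal Services Plan — status full-time ✓; service 385 days < 2 years (≈730 days) ✗ → not eligible.
Remote Work Stipend — service 385 days < 3 years (≈1095 days) ✗ → not eligible.
Adoption Assistance — service 385 days < 3 years (≈1095 days) ✗ → not eligible.
Bereavement Leave — 36 hrs/wk ≥ 32 ✓; service 385 days ≥ 12 weeks (≈84 days) ✓; site Austin ✓; not enrolled in Legal Services Plan ✗ → not eligible.
AD&D Coverage — status full-time ✗ (requires seasonal or temporary) → not eligible.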